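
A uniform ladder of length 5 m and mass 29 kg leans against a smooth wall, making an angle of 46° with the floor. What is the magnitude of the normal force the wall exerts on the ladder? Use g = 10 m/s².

N_wall ≈ 140 N

Choose the foot of the ladder as the axis so the floor normal and friction both act there and drop out.
Ladder weight 29×10 = 290 N acts at 2.5 m along the ladder; its horizontal arm is 2.5·cos46° = 1.737 m → τ = 503.7 N·m clockwise.
Wall normal N acts horizontally at the top; its moment arm is the height L sinθ = 5·sin46° = 3.597 m, counterclockwise.
Setting net torque to zero: N × 3.597 = 503.7 → N = 140 N.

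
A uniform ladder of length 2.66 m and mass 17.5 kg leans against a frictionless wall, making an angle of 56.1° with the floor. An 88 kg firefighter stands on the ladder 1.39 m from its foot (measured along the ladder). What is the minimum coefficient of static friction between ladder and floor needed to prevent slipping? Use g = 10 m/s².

μ_min ≈ 0.349

About the foot of the ladder:
Ladder weight 17.5×10 = 175 N acts at 1.33 m along the ladder; its horizontal arm is 1.33·cos56.1° = 0.7418 m → τ = 129.8 N·m clockwise.
Firefighter: 88×10 = 880 N at 1.39 m → arm 0.7753 m → τ = 682.3 N·m clockwise.
Wall normal N acts horizontally at the top; its moment arm is the height L sinθ = 2.66·sin56.1° = 2.208 m, counterclockwise.
Balancing moments: N × 2.208 = 812.1, giving N = 367.8 N.
ΣFx = 0 ⇒ f = N_wall = 367.8 N. ΣFy = 0 ⇒ N_floor = 1055 N.
μ_min = f / N_floor = 367.8 / 1055 = 0.349.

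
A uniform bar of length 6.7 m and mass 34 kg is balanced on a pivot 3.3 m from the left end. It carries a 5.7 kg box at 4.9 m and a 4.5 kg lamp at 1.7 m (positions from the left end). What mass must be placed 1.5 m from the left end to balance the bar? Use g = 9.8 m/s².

Sum moments about the pivot (at 3.3 m from the left end) (the support reaction has zero arm there).
Beam weight: 34 × 9.8 = 333.2 N down at 3.35 m → arm 0.05 m, τ = 333.2 × 0.05 = 16.66 N·m clockwise.
Box: 5.7 × 9.8 = 55.86 N down at 4.9 m → arm 1.6 m, τ = 55.86 × 1.6 = 89.38 N·m clockwise.
Lamp: 4.5 × 9.8 = 44.1 N down at 1.7 m → arm 1.6 m, τ = 44.1 × 1.6 = 70.56 N·m counterclockwise.
Net moment of known loads = 35.48 N·m clockwise.
An unknown mass m at 1.5 m has arm 1.8 m; its moment is m·g·1.8 counterclockwise.
Setting net torque to zero: m × 9.8 × 1.8 = 35.48 → m = 35.48 / (9.8 × 1.8) = 2.01 kg.

m ≈ 2.01 kg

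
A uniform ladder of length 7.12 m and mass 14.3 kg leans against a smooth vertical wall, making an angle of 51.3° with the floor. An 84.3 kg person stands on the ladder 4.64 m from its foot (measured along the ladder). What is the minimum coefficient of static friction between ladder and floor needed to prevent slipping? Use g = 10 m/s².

Taking torques about the foot of the ladder:
Ladder weight 14.3×10 = 143 N acts at 3.56 m along the ladder; its horizontal arm is 3.56·cos51.3° = 2.226 m → τ = 318.3 N·m clockwise.
Person: 84.3×10 = 843 N at 4.64 m → arm 2.901 m → τ = 2446 N·m clockwise.
Wall normal N acts horizontally at the top; its moment arm is the height L sinθ = 7.12·sin51.3° = 5.557 m, counterclockwise.
Setting net torque to zero: N × 5.557 = 2764 → N = 497.4 N.
ΣFx = 0 ⇒ f = N_wall = 497.4 N. ΣFy = 0 ⇒ N_floor = 986 N.
μ_min = f / N_floor = 497.4 / 986 = 0.504.

μ_min ≈ 0.504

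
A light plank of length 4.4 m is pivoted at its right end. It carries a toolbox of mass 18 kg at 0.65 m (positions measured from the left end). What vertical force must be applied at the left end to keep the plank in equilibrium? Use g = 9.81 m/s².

About the right end:
Toolbox: 18 × 9.81 = 176.6 N down at 0.65 m → arm 3.75 m, τ = 176.6 × 3.75 = 662.2 N·m counterclockwise.
Net moment of the loads = 662.2 N·m counterclockwise.
The upward force F acts at the left end, arm 4.4 m, giving F × 4.4 clockwise.
Στ = 0 ⇒ F × 4.4 = 662.2 ⇒ F = 662.2 / 4.4 = 150 N.

F ≈ 150 N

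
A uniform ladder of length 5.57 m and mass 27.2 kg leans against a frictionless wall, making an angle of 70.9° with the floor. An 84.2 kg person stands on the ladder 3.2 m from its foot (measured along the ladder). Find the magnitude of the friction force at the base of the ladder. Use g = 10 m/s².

f ≈ 215 N

Choose the foot of the ladder as the axis so the floor normal and friction both act there and drop out.
Ladder weight 27.2×10 = 272 N acts at 2.785 m along the ladder; its horizontal arm is 2.785·cos70.9° = 0.9113 m → τ = 247.9 N·m clockwise.
Person: 84.2×10 = 842 N at 3.2 m → arm 1.047 m → τ = 881.6 N·m clockwise.
Wall normal N acts horizontally at the top; its moment arm is the height L sinθ = 5.57·sin70.9° = 5.263 m, counterclockwise.
Balancing moments: N × 5.263 = 1130, giving N = 215 N.
ΣFx = 0: friction at the foot balances the wall's push, so f = N_wall = 215 N.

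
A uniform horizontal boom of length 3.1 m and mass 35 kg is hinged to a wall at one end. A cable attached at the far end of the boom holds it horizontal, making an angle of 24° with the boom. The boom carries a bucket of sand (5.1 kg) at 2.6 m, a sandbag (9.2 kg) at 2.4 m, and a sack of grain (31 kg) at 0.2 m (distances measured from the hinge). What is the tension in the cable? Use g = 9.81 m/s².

Choose the hinge as the axis so the unknown hinge reaction has zero arm there.
Beam weight: 35 × 9.81 = 343.4 N down at 1.55 m → arm 1.55 m, τ = 343.4 × 1.55 = 532.3 N·m clockwise.
Bucket of sand: 5.1 × 9.81 = 50.03 N down at 2.6 m → arm 2.6 m, τ = 50.03 × 2.6 = 130.1 N·m clockwise.
Sandbag: 9.2 × 9.81 = 90.25 N down at 2.4 m → arm 2.4 m, τ = 90.25 × 2.4 = 216.6 N·m clockwise.
Sack of grain: 31 × 9.81 = 304.1 N down at 0.2 m → arm 0.2 m, τ = 304.1 × 0.2 = 60.82 N·m clockwise.
Total clockwise load moment = 939.8 N·m.
The cable tension T acts at 3.1 m; only its component perpendicular to the boom, T sinθ, produces torque. sin 24° = 0.4067.
Setting net torque to zero: T × 3.1 × 0.4067 = 939.8 → T = 939.8 / 1.261 = 745 N.

T ≈ 745 N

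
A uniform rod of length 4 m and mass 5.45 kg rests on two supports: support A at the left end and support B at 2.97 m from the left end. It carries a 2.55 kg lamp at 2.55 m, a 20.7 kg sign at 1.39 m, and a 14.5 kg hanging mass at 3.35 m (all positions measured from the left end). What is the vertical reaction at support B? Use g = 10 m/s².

Sum moments about support A (its reaction then has zero moment arm).
Beam weight: 5.45 × 10 = 54.5 N down at 2 m → arm 2 m, τ = 54.5 × 2 = 109 N·m clockwise.
Lamp: 2.55 × 10 = 25.5 N down at 2.55 m → arm 2.55 m, τ = 25.5 × 2.55 = 65.02 N·m clockwise.
Sign: 20.7 × 10 = 207 N down at 1.39 m → arm 1.39 m, τ = 207 × 1.39 = 287.7 N·m clockwise.
Hanging mass: 14.5 × 10 = 145 N down at 3.35 m → arm 3.35 m, τ = 145 × 3.35 = 485.8 N·m clockwise.
Net load moment about support A = 947.5 N·m clockwise.
Reaction R at support B is upward at 2.97 m, arm 2.97 m → moment R × 2.97 counterclockwise.
Balancing moments: R × 2.97 = 947.5, giving R = 319 N.

R_B ≈ 319 N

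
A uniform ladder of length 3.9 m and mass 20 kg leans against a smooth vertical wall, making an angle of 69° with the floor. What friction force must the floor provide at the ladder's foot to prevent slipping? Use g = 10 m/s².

Taking torques about the foot of the ladder:
Ladder weight 20×10 = 200 N acts at 1.95 m along the ladder; its horizontal arm is 1.95·cos69° = 0.6988 m → τ = 139.8 N·m clockwise.
Wall normal N acts horizontally at the top; its moment arm is the height L sinθ = 3.9·sin69° = 3.641 m, counterclockwise.
Balancing moments: N × 3.641 = 139.8, giving N = 38.4 N.
ΣFx = 0: friction at the foot balances the wall's push, so f = N_wall = 38.4 N.

f ≈ 38.4 N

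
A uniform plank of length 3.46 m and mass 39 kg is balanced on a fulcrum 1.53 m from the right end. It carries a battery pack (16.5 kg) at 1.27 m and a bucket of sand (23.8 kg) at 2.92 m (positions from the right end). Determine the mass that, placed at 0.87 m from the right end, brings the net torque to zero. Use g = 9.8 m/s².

m ≈ 55.4 kg

Take moments about the fulcrum (at 1.53 m from the right end).
Beam weight: 39 × 9.8 = 382.2 N down at 1.73 m → arm 0.2 m, τ = 382.2 × 0.2 = 76.44 N·m counterclockwise.
Battery pack: 16.5 × 9.8 = 161.7 N down at 1.27 m → arm 0.26 m, τ = 161.7 × 0.26 = 42.04 N·m clockwise.
Bucket of sand: 23.8 × 9.8 = 233.2 N down at 2.92 m → arm 1.39 m, τ = 233.2 × 1.39 = 324.1 N·m counterclockwise.
Net moment of known loads = 358.5 N·m counterclockwise.
An unknown mass m at 0.87 m has arm 0.66 m; its moment is m·g·0.66 clockwise.
Balancing moments: m × 9.8 × 0.66 = 358.5, giving m = 358.5 / (9.8 × 0.66) = 55.4 kg.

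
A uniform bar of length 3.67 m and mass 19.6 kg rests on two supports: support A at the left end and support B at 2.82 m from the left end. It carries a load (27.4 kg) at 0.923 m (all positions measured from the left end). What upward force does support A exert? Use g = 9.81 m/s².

About support B:
Beam weight: 19.6 × 9.81 = 192.3 N down at 1.835 m → arm 0.985 m, τ = 192.3 × 0.985 = 189.4 N·m counterclockwise.
Load: 27.4 × 9.81 = 268.8 N down at 0.923 m → arm 1.897 m, τ = 268.8 × 1.897 = 509.9 N·m counterclockwise.
Net load moment about support B = 699.3 N·m counterclockwise.
Reaction R at support A is upward at 0 m, arm 2.82 m → moment R × 2.82 clockwise.
Balancing moments: R × 2.82 = 699.3, giving R = 248 N.

R_A ≈ 248 N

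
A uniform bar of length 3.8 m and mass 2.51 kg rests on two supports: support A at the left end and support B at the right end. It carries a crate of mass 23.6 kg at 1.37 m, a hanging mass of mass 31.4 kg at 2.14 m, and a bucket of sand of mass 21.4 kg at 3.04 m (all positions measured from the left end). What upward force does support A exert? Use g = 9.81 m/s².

Sum moments about support B (its reaction then has zero moment arm).
Beam weight: 2.51 × 9.81 = 24.62 N down at 1.9 m → arm 1.9 m, τ = 24.62 × 1.9 = 46.78 N·m counterclockwise.
Crate: 23.6 × 9.81 = 231.5 N down at 1.37 m → arm 2.43 m, τ = 231.5 × 2.43 = 562.5 N·m counterclockwise.
Hanging mass: 31.4 × 9.81 = 308 N down at 2.14 m → arm 1.66 m, τ = 308 × 1.66 = 511.3 N·m counterclockwise.
Bucket of sand: 21.4 × 9.81 = 209.9 N down at 3.04 m → arm 0.76 m, τ = 209.9 × 0.76 = 159.5 N·m counterclockwise.
Net load moment about support B = 1280 N·m counterclockwise.
Reaction R at support A is upward at 0 m, arm 3.8 m → moment R × 3.8 clockwise.
Balancing moments: R × 3.8 = 1280, giving R = 337 N.

R_A ≈ 337 N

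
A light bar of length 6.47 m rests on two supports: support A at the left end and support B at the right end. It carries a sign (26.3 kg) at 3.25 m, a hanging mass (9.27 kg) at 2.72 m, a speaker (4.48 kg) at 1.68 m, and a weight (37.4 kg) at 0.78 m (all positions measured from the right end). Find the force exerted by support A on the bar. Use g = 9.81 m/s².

Take moments about support B.
Sign: 26.3 × 9.81 = 258 N down at 3.25 m → arm 3.25 m, τ = 258 × 3.25 = 838.5 N·m counterclockwise.
Hanging mass: 9.27 × 9.81 = 90.94 N down at 2.72 m → arm 2.72 m, τ = 90.94 × 2.72 = 247.4 N·m counterclockwise.
Speaker: 4.48 × 9.81 = 43.95 N down at 1.68 m → arm 1.68 m, τ = 43.95 × 1.68 = 73.84 N·m counterclockwise.
Weight: 37.4 × 9.81 = 366.9 N down at 0.78 m → arm 0.78 m, τ = 366.9 × 0.78 = 286.2 N·m counterclockwise.
Net load moment about support B = 1446 N·m counterclockwise.
Reaction R at support A is upward at 6.47 m, arm 6.47 m → moment R × 6.47 clockwise.
Setting net torque to zero: R × 6.47 = 1446 → R = 223 N.

R_A ≈ 223 N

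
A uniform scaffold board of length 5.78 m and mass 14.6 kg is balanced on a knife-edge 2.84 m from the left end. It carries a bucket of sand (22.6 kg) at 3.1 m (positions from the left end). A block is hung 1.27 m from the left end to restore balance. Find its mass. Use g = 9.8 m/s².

m ≈ 4.21 kg

About the knife-edge (at 2.84 m from the left end):
Beam weight: 14.6 × 9.8 = 143.1 N down at 2.89 m → arm 0.05 m, τ = 143.1 × 0.05 = 7.155 N·m clockwise.
Bucket of sand: 22.6 × 9.8 = 221.5 N down at 3.1 m → arm 0.26 m, τ = 221.5 × 0.26 = 57.59 N·m clockwise.
Net moment of known loads = 64.75 N·m clockwise.
An unknown mass m at 1.27 m has arm 1.57 m; its moment is m·g·1.57 counterclockwise.
Setting net torque to zero: m × 9.8 × 1.57 = 64.75 → m = 64.75 / (9.8 × 1.57) = 4.21 kg.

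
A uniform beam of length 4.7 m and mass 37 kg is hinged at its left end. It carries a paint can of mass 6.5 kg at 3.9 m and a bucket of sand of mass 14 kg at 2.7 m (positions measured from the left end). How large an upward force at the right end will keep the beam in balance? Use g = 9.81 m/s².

About the left end:
Beam weight: 37 × 9.81 = 363 N down at 2.35 m → arm 2.35 m, τ = 363 × 2.35 = 853.1 N·m clockwise.
Paint can: 6.5 × 9.81 = 63.77 N down at 3.9 m → arm 3.9 m, τ = 63.77 × 3.9 = 248.7 N·m clockwise.
Bucket of sand: 14 × 9.81 = 137.3 N down at 2.7 m → arm 2.7 m, τ = 137.3 × 2.7 = 370.7 N·m clockwise.
Net moment of the loads = 1472 N·m clockwise.
The upward force F acts at the right end, arm 4.7 m, giving F × 4.7 counterclockwise.
For rotational equilibrium, F × 4.7 = 1472, so F = 1472 / 4.7 = 313 N.

F ≈ 313 N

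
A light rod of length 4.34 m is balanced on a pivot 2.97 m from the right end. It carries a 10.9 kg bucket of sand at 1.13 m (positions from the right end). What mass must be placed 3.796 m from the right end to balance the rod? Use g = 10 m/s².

About the pivot (at 2.97 m from the right end):
Bucket of sand: 10.9 × 10 = 109 N down at 1.13 m → arm 1.84 m, τ = 109 × 1.84 = 200.6 N·m clockwise.
Net moment of known loads = 200.6 N·m clockwise.
An unknown mass m at 3.796 m has arm 0.826 m; its moment is m·g·0.826 counterclockwise.
For rotational equilibrium, m × 10 × 0.826 = 200.6, so m = 200.6 / (10 × 0.826) = 24.3 kg.

m ≈ 24.3 kg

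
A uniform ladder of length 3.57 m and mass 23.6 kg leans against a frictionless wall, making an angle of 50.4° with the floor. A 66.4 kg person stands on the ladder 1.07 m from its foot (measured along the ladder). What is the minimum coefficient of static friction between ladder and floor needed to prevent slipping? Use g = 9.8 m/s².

Taking torques about the foot of the ladder:
Ladder weight 23.6×9.8 = 231.3 N acts at 1.785 m along the ladder; its horizontal arm is 1.785·cos50.4° = 1.138 m → τ = 263.2 N·m clockwise.
Person: 66.4×9.8 = 650.7 N at 1.07 m → arm 0.682 m → τ = 443.8 N·m clockwise.
Wall normal N acts horizontally at the top; its moment arm is the height L sinθ = 3.57·sin50.4° = 2.751 m, counterclockwise.
Setting net torque to zero: N × 2.751 = 707 → N = 257 N.
ΣFx = 0 ⇒ f = N_wall = 257 N. ΣFy = 0 ⇒ N_floor = 882 N.
μ_min = f / N_floor = 257 / 882 = 0.291.

μ_min ≈ 0.291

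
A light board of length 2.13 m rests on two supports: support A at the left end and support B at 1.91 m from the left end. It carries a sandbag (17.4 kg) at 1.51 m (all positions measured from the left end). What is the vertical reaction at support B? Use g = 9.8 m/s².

Choose support A as the axis so its reaction then has zero moment arm.
Sandbag: 17.4 × 9.8 = 170.5 N down at 1.51 m → arm 1.51 m, τ = 170.5 × 1.51 = 257.5 N·m clockwise.
Net load moment about support A = 257.5 N·m clockwise.
Reaction R at support B is upward at 1.91 m, arm 1.91 m → moment R × 1.91 counterclockwise.
Setting net torque to zero: R × 1.91 = 257.5 → R = 135 N.

R_B ≈ 135 N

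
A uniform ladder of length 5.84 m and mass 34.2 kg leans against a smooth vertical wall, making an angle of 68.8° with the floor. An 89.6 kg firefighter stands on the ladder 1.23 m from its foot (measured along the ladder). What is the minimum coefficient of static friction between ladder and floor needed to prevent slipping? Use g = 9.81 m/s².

About the foot of the ladder:
Ladder weight 34.2×9.81 = 335.5 N acts at 2.92 m along the ladder; its horizontal arm is 2.92·cos68.8° = 1.056 m → τ = 354.3 N·m clockwise.
Firefighter: 89.6×9.81 = 879 N at 1.23 m → arm 0.4448 m → τ = 391 N·m clockwise.
Wall normal N acts horizontally at the top; its moment arm is the height L sinθ = 5.84·sin68.8° = 5.445 m, counterclockwise.
For rotational equilibrium, N × 5.445 = 745.3, so N = 136.9 N.
ΣFx = 0 ⇒ f = N_wall = 136.9 N. ΣFy = 0 ⇒ N_floor = 1214 N.
μ_min = f / N_floor = 136.9 / 1214 = 0.113.

μ_min ≈ 0.113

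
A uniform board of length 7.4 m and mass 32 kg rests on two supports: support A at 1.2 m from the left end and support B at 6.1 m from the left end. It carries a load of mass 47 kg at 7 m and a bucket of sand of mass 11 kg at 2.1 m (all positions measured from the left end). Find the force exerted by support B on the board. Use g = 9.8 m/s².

Taking torques about support A:
Beam weight: 32 × 9.8 = 313.6 N down at 3.7 m → arm 2.5 m, τ = 313.6 × 2.5 = 784 N·m clockwise.
Load: 47 × 9.8 = 460.6 N down at 7 m → arm 5.8 m, τ = 460.6 × 5.8 = 2671 N·m clockwise.
Bucket of sand: 11 × 9.8 = 107.8 N down at 2.1 m → arm 0.9 m, τ = 107.8 × 0.9 = 97.02 N·m clockwise.
Net load moment about support A = 3552 N·m clockwise.
Reaction R at support B is upward at 6.1 m, arm 4.9 m → moment R × 4.9 counterclockwise.
Balancing moments: R × 4.9 = 3552, giving R = 725 N.

R_B ≈ 725 N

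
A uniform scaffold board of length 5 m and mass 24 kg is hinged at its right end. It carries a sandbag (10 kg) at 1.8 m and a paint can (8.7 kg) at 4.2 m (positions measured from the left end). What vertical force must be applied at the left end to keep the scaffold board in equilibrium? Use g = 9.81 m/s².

F ≈ 194 N

Sum moments about the right end (the unknown pivot reaction has zero arm there).
Beam weight: 24 × 9.81 = 235.4 N down at 2.5 m → arm 2.5 m, τ = 235.4 × 2.5 = 588.5 N·m counterclockwise.
Sandbag: 10 × 9.81 = 98.1 N down at 1.8 m → arm 3.2 m, τ = 98.1 × 3.2 = 313.9 N·m counterclockwise.
Paint can: 8.7 × 9.81 = 85.35 N down at 4.2 m → arm 0.8 m, τ = 85.35 × 0.8 = 68.28 N·m counterclockwise.
Net moment of the loads = 970.7 N·m counterclockwise.
The upward force F acts at the left end, arm 5 m, giving F × 5 clockwise.
Balancing moments: F × 5 = 970.7, giving F = 970.7 / 5 = 194 N.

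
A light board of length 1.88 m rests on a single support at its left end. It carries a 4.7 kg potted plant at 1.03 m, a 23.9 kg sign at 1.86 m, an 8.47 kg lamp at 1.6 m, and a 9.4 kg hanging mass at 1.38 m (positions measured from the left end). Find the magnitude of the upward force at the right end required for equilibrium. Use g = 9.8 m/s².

F ≈ 395 N

Taking torques about the left end:
Potted plant: 4.7 × 9.8 = 46.06 N down at 1.03 m → arm 1.03 m, τ = 46.06 × 1.03 = 47.44 N·m clockwise.
Sign: 23.9 × 9.8 = 234.2 N down at 1.86 m → arm 1.86 m, τ = 234.2 × 1.86 = 435.6 N·m clockwise.
Lamp: 8.47 × 9.8 = 83.01 N down at 1.6 m → arm 1.6 m, τ = 83.01 × 1.6 = 132.8 N·m clockwise.
Hanging mass: 9.4 × 9.8 = 92.12 N down at 1.38 m → arm 1.38 m, τ = 92.12 × 1.38 = 127.1 N·m clockwise.
Net moment of the loads = 742.9 N·m clockwise.
The upward force F acts at the right end, arm 1.88 m, giving F × 1.88 counterclockwise.
Στ = 0 ⇒ F × 1.88 = 742.9 ⇒ F = 742.9 / 1.88 = 395 N.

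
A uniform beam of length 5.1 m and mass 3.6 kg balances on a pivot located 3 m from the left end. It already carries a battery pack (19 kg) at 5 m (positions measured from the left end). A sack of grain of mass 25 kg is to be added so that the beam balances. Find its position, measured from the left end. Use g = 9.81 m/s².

x ≈ 1.54 m from the left end

Choose the pivot (at 3 m from the left end) as the axis so the support reaction has zero arm there.
Beam weight: 3.6 × 9.81 = 35.32 N down at 2.55 m → arm 0.45 m, τ = 35.32 × 0.45 = 15.89 N·m counterclockwise.
Battery pack: 19 × 9.81 = 186.4 N down at 5 m → arm 2 m, τ = 186.4 × 2 = 372.8 N·m clockwise.
Net moment of existing loads = 356.9 N·m clockwise.
The sack of grain weighs 25 × 9.81 = 245.2 N and must supply an equal counterclockwise moment, so its lever arm about the pivot is 356.9 / 245.2 = 1.46 m.
That puts it at 3 − 1.46 = 1.54 m from the left end.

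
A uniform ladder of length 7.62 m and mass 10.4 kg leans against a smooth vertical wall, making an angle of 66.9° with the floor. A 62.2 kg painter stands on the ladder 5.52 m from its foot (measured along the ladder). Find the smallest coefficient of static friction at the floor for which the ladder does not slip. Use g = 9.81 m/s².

μ_min ≈ 0.295

About the foot of the ladder:
Ladder weight 10.4×9.81 = 102 N acts at 3.81 m along the ladder; its horizontal arm is 3.81·cos66.9° = 1.495 m → τ = 152.5 N·m clockwise.
Painter: 62.2×9.81 = 610.2 N at 5.52 m → arm 2.166 m → τ = 1322 N·m clockwise.
Wall normal N acts horizontally at the top; its moment arm is the height L sinθ = 7.62·sin66.9° = 7.009 m, counterclockwise.
Setting net torque to zero: N × 7.009 = 1474 → N = 210.3 N.
ΣFx = 0 ⇒ f = N_wall = 210.3 N. ΣFy = 0 ⇒ N_floor = 712.2 N.
μ_min = f / N_floor = 210.3 / 712.2 = 0.295.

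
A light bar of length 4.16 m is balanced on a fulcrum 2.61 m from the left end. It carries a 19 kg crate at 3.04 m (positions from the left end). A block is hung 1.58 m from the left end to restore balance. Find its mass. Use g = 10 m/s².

m ≈ 7.93 kg

Taking torques about the fulcrum (at 2.61 m from the left end):
Crate: 19 × 10 = 190 N down at 3.04 m → arm 0.43 m, τ = 190 × 0.43 = 81.7 N·m clockwise.
Net moment of known loads = 81.7 N·m clockwise.
An unknown mass m at 1.58 m has arm 1.03 m; its moment is m·g·1.03 counterclockwise.
For rotational equilibrium, m × 10 × 1.03 = 81.7, so m = 81.7 / (10 × 1.03) = 7.93 kg.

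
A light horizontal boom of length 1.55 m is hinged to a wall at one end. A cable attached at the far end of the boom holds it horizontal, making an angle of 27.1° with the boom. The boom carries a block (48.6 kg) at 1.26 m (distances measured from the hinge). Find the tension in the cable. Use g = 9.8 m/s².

Taking torques about the hinge:
Block: 48.6 × 9.8 = 476.3 N down at 1.26 m → arm 1.26 m, τ = 476.3 × 1.26 = 600.1 N·m clockwise.
Total clockwise load moment = 600.1 N·m.
The cable tension T acts at 1.55 m; only its component perpendicular to the boom, T sinθ, produces torque. sin 27.1° = 0.4555.
For rotational equilibrium, T × 1.55 × 0.4555 = 600.1, so T = 600.1 / 0.706 = 850 N.

T ≈ 850 N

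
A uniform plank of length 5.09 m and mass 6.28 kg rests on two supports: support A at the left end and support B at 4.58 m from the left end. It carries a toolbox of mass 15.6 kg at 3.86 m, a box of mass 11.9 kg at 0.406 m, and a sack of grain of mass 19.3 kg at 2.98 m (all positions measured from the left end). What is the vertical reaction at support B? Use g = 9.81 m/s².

R_B ≈ 297 N

Taking torques about support A:
Beam weight: 6.28 × 9.81 = 61.61 N down at 2.545 m → arm 2.545 m, τ = 61.61 × 2.545 = 156.8 N·m clockwise.
Toolbox: 15.6 × 9.81 = 153 N down at 3.86 m → arm 3.86 m, τ = 153 × 3.86 = 590.6 N·m clockwise.
Box: 11.9 × 9.81 = 116.7 N down at 0.406 m → arm 0.406 m, τ = 116.7 × 0.406 = 47.38 N·m clockwise.
Sack of grain: 19.3 × 9.81 = 189.3 N down at 2.98 m → arm 2.98 m, τ = 189.3 × 2.98 = 564.1 N·m clockwise.
Net load moment about support A = 1359 N·m clockwise.
Reaction R at support B is upward at 4.58 m, arm 4.58 m → moment R × 4.58 counterclockwise.
Balancing moments: R × 4.58 = 1359, giving R = 297 N.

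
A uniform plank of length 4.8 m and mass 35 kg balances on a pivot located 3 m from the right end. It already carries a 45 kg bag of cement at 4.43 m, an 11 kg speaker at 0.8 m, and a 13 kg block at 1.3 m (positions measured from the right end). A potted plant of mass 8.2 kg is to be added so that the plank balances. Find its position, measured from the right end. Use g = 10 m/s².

Take moments about the pivot (at 3 m from the right end).
Beam weight: 35 × 10 = 350 N down at 2.4 m → arm 0.6 m, τ = 350 × 0.6 = 210 N·m clockwise.
Bag of cement: 45 × 10 = 450 N down at 4.43 m → arm 1.43 m, τ = 450 × 1.43 = 643.5 N·m counterclockwise.
Speaker: 11 × 10 = 110 N down at 0.8 m → arm 2.2 m, τ = 110 × 2.2 = 242 N·m clockwise.
Block: 13 × 10 = 130 N down at 1.3 m → arm 1.7 m, τ = 130 × 1.7 = 221 N·m clockwise.
Net moment of existing loads = 29.5 N·m clockwise.
The potted plant weighs 8.2 × 10 = 82 N and must supply an equal counterclockwise moment, so its lever arm about the pivot is 29.5 / 82 = 0.36 m.
That puts it at 3 + 0.36 = 3.36 m from the right end.

x ≈ 3.36 m from the right end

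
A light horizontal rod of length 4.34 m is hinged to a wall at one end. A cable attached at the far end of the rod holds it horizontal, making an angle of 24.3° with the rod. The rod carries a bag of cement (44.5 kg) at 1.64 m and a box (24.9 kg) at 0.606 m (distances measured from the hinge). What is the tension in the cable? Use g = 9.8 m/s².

About the hinge:
Bag of cement: 44.5 × 9.8 = 436.1 N down at 1.64 m → arm 1.64 m, τ = 436.1 × 1.64 = 715.2 N·m clockwise.
Box: 24.9 × 9.8 = 244 N down at 0.606 m → arm 0.606 m, τ = 244 × 0.606 = 147.9 N·m clockwise.
Total clockwise load moment = 863.1 N·m.
The cable tension T acts at 4.34 m; only its component perpendicular to the rod, T sinθ, produces torque. sin 24.3° = 0.4115.
For rotational equilibrium, T × 4.34 × 0.4115 = 863.1, so T = 863.1 / 1.786 = 483 N.

T ≈ 483 N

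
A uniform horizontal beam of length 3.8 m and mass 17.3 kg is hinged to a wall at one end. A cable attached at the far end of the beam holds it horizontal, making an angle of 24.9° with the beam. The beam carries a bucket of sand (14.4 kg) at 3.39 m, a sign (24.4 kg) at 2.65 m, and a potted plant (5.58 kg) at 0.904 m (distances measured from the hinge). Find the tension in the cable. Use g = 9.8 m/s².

T ≈ 927 N

Choose the hinge as the axis so the unknown hinge reaction has zero arm there.
Beam weight: 17.3 × 9.8 = 169.5 N down at 1.9 m → arm 1.9 m, τ = 169.5 × 1.9 = 322.1 N·m clockwise.
Bucket of sand: 14.4 × 9.8 = 141.1 N down at 3.39 m → arm 3.39 m, τ = 141.1 × 3.39 = 478.3 N·m clockwise.
Sign: 24.4 × 9.8 = 239.1 N down at 2.65 m → arm 2.65 m, τ = 239.1 × 2.65 = 633.6 N·m clockwise.
Potted plant: 5.58 × 9.8 = 54.68 N down at 0.904 m → arm 0.904 m, τ = 54.68 × 0.904 = 49.43 N·m clockwise.
Total clockwise load moment = 1483 N·m.
The cable tension T acts at 3.8 m; only its component perpendicular to the beam, T sinθ, produces torque. sin 24.9° = 0.421.
Setting net torque to zero: T × 3.8 × 0.421 = 1483 → T = 1483 / 1.6 = 927 N.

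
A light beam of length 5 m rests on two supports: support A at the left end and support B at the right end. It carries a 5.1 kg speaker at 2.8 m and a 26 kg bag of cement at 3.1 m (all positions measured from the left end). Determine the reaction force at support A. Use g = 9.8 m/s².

R_A ≈ 119 N

About support B:
Speaker: 5.1 × 9.8 = 49.98 N down at 2.8 m → arm 2.2 m, τ = 49.98 × 2.2 = 110 N·m counterclockwise.
Bag of cement: 26 × 9.8 = 254.8 N down at 3.1 m → arm 1.9 m, τ = 254.8 × 1.9 = 484.1 N·m counterclockwise.
Net load moment about support B = 594.1 N·m counterclockwise.
Reaction R at support A is upward at 0 m, arm 5 m → moment R × 5 clockwise.
Balancing moments: R × 5 = 594.1, giving R = 119 N.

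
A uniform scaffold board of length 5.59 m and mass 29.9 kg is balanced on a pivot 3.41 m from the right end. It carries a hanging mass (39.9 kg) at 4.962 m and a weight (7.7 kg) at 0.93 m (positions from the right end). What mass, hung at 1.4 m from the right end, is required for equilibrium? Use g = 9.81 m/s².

m ≈ 12.2 kg

Sum moments about the pivot (at 3.41 m from the right end) (the support reaction has zero arm there).
Beam weight: 29.9 × 9.81 = 293.3 N down at 2.795 m → arm 0.615 m, τ = 293.3 × 0.615 = 180.4 N·m clockwise.
Hanging mass: 39.9 × 9.81 = 391.4 N down at 4.962 m → arm 1.552 m, τ = 391.4 × 1.552 = 607.5 N·m counterclockwise.
Weight: 7.7 × 9.81 = 75.54 N down at 0.93 m → arm 2.48 m, τ = 75.54 × 2.48 = 187.3 N·m clockwise.
Net moment of known loads = 239.8 N·m counterclockwise.
An unknown mass m at 1.4 m has arm 2.01 m; its moment is m·g·2.01 clockwise.
Setting net torque to zero: m × 9.81 × 2.01 = 239.8 → m = 239.8 / (9.81 × 2.01) = 12.2 kg.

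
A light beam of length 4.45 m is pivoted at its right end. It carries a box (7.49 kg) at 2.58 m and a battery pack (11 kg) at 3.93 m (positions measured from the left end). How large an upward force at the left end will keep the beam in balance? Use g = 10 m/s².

Taking torques about the right end:
Box: 7.49 × 10 = 74.9 N down at 2.58 m → arm 1.87 m, τ = 74.9 × 1.87 = 140.1 N·m counterclockwise.
Battery pack: 11 × 10 = 110 N down at 3.93 m → arm 0.52 m, τ = 110 × 0.52 = 57.2 N·m counterclockwise.
Net moment of the loads = 197.3 N·m counterclockwise.
The upward force F acts at the left end, arm 4.45 m, giving F × 4.45 clockwise.
For rotational equilibrium, F × 4.45 = 197.3, so F = 197.3 / 4.45 = 44.3 N.

F ≈ 44.3 N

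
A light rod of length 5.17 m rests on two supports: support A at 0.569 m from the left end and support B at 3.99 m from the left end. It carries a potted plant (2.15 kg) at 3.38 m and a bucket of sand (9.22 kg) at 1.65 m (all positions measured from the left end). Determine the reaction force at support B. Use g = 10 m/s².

About support A:
Potted plant: 2.15 × 10 = 21.5 N down at 3.38 m → arm 2.811 m, τ = 21.5 × 2.811 = 60.44 N·m clockwise.
Bucket of sand: 9.22 × 10 = 92.2 N down at 1.65 m → arm 1.081 m, τ = 92.2 × 1.081 = 99.67 N·m clockwise.
Net load moment about support A = 160.1 N·m clockwise.
Reaction R at support B is upward at 3.99 m, arm 3.421 m → moment R × 3.421 counterclockwise.
For rotational equilibrium, R × 3.421 = 160.1, so R = 46.8 N.

R_B ≈ 46.8 N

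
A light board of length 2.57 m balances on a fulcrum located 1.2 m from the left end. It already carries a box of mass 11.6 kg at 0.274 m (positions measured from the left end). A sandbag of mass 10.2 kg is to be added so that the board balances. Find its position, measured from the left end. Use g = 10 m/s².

Sum moments about the fulcrum (at 1.2 m from the left end) (the support reaction has zero arm there).
Box: 11.6 × 10 = 116 N down at 0.274 m → arm 0.926 m, τ = 116 × 0.926 = 107.4 N·m counterclockwise.
Net moment of existing loads = 107.4 N·m counterclockwise.
The sandbag weighs 10.2 × 10 = 102 N and must supply an equal clockwise moment, so its lever arm about the fulcrum is 107.4 / 102 = 1.05 m.
That puts it at 1.2 + 1.05 = 2.25 m from the left end.

x ≈ 2.25 m from the left end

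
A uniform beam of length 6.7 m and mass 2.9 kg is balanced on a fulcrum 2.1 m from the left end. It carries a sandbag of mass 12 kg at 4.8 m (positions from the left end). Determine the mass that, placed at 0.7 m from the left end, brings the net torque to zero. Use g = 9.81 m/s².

m ≈ 25.7 kg

Taking torques about the fulcrum (at 2.1 m from the left end):
Beam weight: 2.9 × 9.81 = 28.45 N down at 3.35 m → arm 1.25 m, τ = 28.45 × 1.25 = 35.56 N·m clockwise.
Sandbag: 12 × 9.81 = 117.7 N down at 4.8 m → arm 2.7 m, τ = 117.7 × 2.7 = 317.8 N·m clockwise.
Net moment of known loads = 353.4 N·m clockwise.
An unknown mass m at 0.7 m has arm 1.4 m; its moment is m·g·1.4 counterclockwise.
Balancing moments: m × 9.81 × 1.4 = 353.4, giving m = 353.4 / (9.81 × 1.4) = 25.7 kg.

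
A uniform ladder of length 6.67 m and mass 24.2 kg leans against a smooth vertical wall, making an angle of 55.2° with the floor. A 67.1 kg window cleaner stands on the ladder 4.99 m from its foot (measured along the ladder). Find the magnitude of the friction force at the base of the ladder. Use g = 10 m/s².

Choose the foot of the ladder as the axis so the floor normal and friction both act there and drop out.
Ladder weight 24.2×10 = 242 N acts at 3.335 m along the ladder; its horizontal arm is 3.335·cos55.2° = 1.903 m → τ = 460.5 N·m clockwise.
Window cleaner: 67.1×10 = 671 N at 4.99 m → arm 2.848 m → τ = 1911 N·m clockwise.
Wall normal N acts horizontally at the top; its moment arm is the height L sinθ = 6.67·sin55.2° = 5.477 m, counterclockwise.
For rotational equilibrium, N × 5.477 = 2372, so N = 433 N.
ΣFx = 0: friction at the foot balances the wall's push, so f = N_wall = 433 N.

f ≈ 433 N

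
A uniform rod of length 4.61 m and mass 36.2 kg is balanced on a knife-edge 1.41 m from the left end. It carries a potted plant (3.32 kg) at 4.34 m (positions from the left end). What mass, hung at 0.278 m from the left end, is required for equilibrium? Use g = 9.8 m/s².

Taking torques about the knife-edge (at 1.41 m from the left end):
Beam weight: 36.2 × 9.8 = 354.8 N down at 2.305 m → arm 0.895 m, τ = 354.8 × 0.895 = 317.5 N·m clockwise.
Potted plant: 3.32 × 9.8 = 32.54 N down at 4.34 m → arm 2.93 m, τ = 32.54 × 2.93 = 95.34 N·m clockwise.
Net moment of known loads = 412.8 N·m clockwise.
An unknown mass m at 0.278 m has arm 1.132 m; its moment is m·g·1.132 counterclockwise.
For rotational equilibrium, m × 9.8 × 1.132 = 412.8, so m = 412.8 / (9.8 × 1.132) = 37.2 kg.

m ≈ 37.2 kg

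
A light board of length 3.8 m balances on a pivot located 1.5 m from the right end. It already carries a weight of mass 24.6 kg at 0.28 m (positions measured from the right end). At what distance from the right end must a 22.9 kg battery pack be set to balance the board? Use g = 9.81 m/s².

x ≈ 2.81 m from the right end

Choose the pivot (at 1.5 m from the right end) as the axis so the support reaction has zero arm there.
Weight: 24.6 × 9.81 = 241.3 N down at 0.28 m → arm 1.22 m, τ = 241.3 × 1.22 = 294.4 N·m clockwise.
Net moment of existing loads = 294.4 N·m clockwise.
The battery pack weighs 22.9 × 9.81 = 224.6 N and must supply an equal counterclockwise moment, so its lever arm about the pivot is 294.4 / 224.6 = 1.31 m.
That puts it at 1.5 + 1.31 = 2.81 m from the right end.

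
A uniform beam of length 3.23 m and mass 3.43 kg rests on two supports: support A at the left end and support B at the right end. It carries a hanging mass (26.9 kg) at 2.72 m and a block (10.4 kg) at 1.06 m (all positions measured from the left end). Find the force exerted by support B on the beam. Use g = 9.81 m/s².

Sum moments about support A (its reaction then has zero moment arm).
Beam weight: 3.43 × 9.81 = 33.65 N down at 1.615 m → arm 1.615 m, τ = 33.65 × 1.615 = 54.34 N·m clockwise.
Hanging mass: 26.9 × 9.81 = 263.9 N down at 2.72 m → arm 2.72 m, τ = 263.9 × 2.72 = 717.8 N·m clockwise.
Block: 10.4 × 9.81 = 102 N down at 1.06 m → arm 1.06 m, τ = 102 × 1.06 = 108.1 N·m clockwise.
Net load moment about support A = 880.2 N·m clockwise.
Reaction R at support B is upward at 3.23 m, arm 3.23 m → moment R × 3.23 counterclockwise.
Setting net torque to zero: R × 3.23 = 880.2 → R = 273 N.

R_B ≈ 273 N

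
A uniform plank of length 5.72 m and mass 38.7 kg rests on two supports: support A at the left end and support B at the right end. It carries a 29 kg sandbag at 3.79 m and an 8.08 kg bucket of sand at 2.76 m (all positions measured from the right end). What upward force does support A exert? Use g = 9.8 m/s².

R_A ≈ 416 N

Take moments about support B.
Beam weight: 38.7 × 9.8 = 379.3 N down at 2.86 m → arm 2.86 m, τ = 379.3 × 2.86 = 1085 N·m counterclockwise.
Sandbag: 29 × 9.8 = 284.2 N down at 3.79 m → arm 3.79 m, τ = 284.2 × 3.79 = 1077 N·m counterclockwise.
Bucket of sand: 8.08 × 9.8 = 79.18 N down at 2.76 m → arm 2.76 m, τ = 79.18 × 2.76 = 218.5 N·m counterclockwise.
Net load moment about support B = 2380 N·m counterclockwise.
Reaction R at support A is upward at 5.72 m, arm 5.72 m → moment R × 5.72 clockwise.
Setting net torque to zero: R × 5.72 = 2380 → R = 416 N.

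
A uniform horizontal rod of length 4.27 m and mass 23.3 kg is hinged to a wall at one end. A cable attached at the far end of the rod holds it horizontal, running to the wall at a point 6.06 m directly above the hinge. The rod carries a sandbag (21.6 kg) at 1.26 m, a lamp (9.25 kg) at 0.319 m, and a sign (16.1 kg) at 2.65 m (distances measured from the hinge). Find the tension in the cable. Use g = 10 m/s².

About the hinge:
Beam weight: 23.3 × 10 = 233 N down at 2.135 m → arm 2.135 m, τ = 233 × 2.135 = 497.5 N·m clockwise.
Sandbag: 21.6 × 10 = 216 N down at 1.26 m → arm 1.26 m, τ = 216 × 1.26 = 272.2 N·m clockwise.
Lamp: 9.25 × 10 = 92.5 N down at 0.319 m → arm 0.319 m, τ = 92.5 × 0.319 = 29.51 N·m clockwise.
Sign: 16.1 × 10 = 161 N down at 2.65 m → arm 2.65 m, τ = 161 × 2.65 = 426.6 N·m clockwise.
Total clockwise load moment = 1226 N·m.
The cable tension T acts at 4.27 m; only its component perpendicular to the rod, T sinθ, produces torque. sinθ = h/√(h²+d²) = 6.06/√(6.06²+4.27²) = 0.8175.
Setting net torque to zero: T × 4.27 × 0.8175 = 1226 → T = 1226 / 3.491 = 351 N.

T ≈ 351 N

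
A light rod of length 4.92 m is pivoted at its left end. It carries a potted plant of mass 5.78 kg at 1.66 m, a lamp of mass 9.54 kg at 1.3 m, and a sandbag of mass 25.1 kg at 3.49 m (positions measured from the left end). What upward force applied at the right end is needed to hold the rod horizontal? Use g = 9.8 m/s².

F ≈ 218 N

About the left end:
Potted plant: 5.78 × 9.8 = 56.64 N down at 1.66 m → arm 1.66 m, τ = 56.64 × 1.66 = 94.02 N·m clockwise.
Lamp: 9.54 × 9.8 = 93.49 N down at 1.3 m → arm 1.3 m, τ = 93.49 × 1.3 = 121.5 N·m clockwise.
Sandbag: 25.1 × 9.8 = 246 N down at 3.49 m → arm 3.49 m, τ = 246 × 3.49 = 858.5 N·m clockwise.
Net moment of the loads = 1074 N·m clockwise.
The upward force F acts at the right end, arm 4.92 m, giving F × 4.92 counterclockwise.
For rotational equilibrium, F × 4.92 = 1074, so F = 1074 / 4.92 = 218 N.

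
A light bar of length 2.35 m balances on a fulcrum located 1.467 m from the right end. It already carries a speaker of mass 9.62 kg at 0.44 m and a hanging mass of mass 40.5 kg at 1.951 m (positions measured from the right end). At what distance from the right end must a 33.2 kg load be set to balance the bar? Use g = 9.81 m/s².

x ≈ 1.17 m from the right end

Taking torques about the fulcrum (at 1.467 m from the right end):
Speaker: 9.62 × 9.81 = 94.37 N down at 0.44 m → arm 1.027 m, τ = 94.37 × 1.027 = 96.92 N·m clockwise.
Hanging mass: 40.5 × 9.81 = 397.3 N down at 1.951 m → arm 0.484 m, τ = 397.3 × 0.484 = 192.3 N·m counterclockwise.
Net moment of existing loads = 95.38 N·m counterclockwise.
The load weighs 33.2 × 9.81 = 325.7 N and must supply an equal clockwise moment, so its lever arm about the fulcrum is 95.38 / 325.7 = 0.293 m.
That puts it at 1.467 − 0.293 = 1.17 m from the right end.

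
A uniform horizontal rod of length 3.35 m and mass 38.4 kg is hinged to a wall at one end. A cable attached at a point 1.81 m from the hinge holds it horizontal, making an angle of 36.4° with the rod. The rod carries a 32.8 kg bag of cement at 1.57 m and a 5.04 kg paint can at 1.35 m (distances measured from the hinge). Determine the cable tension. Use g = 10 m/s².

T ≈ 1140 N

Sum moments about the hinge (the unknown hinge reaction has zero arm there).
Beam weight: 38.4 × 10 = 384 N down at 1.675 m → arm 1.675 m, τ = 384 × 1.675 = 643.2 N·m clockwise.
Bag of cement: 32.8 × 10 = 328 N down at 1.57 m → arm 1.57 m, τ = 328 × 1.57 = 515 N·m clockwise.
Paint can: 5.04 × 10 = 50.4 N down at 1.35 m → arm 1.35 m, τ = 50.4 × 1.35 = 68.04 N·m clockwise.
Total clockwise load moment = 1226 N·m.
The cable tension T acts at 1.81 m; only its component perpendicular to the rod, T sinθ, produces torque. sin 36.4° = 0.5934.
Στ = 0 ⇒ T × 1.81 × 0.5934 = 1226 ⇒ T = 1226 / 1.074 = 1140 N.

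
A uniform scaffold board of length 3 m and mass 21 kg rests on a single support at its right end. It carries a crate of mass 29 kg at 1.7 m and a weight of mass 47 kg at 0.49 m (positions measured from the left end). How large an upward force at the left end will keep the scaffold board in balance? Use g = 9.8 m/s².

F ≈ 611 N

About the right end:
Beam weight: 21 × 9.8 = 205.8 N down at 1.5 m → arm 1.5 m, τ = 205.8 × 1.5 = 308.7 N·m counterclockwise.
Crate: 29 × 9.8 = 284.2 N down at 1.7 m → arm 1.3 m, τ = 284.2 × 1.3 = 369.5 N·m counterclockwise.
Weight: 47 × 9.8 = 460.6 N down at 0.49 m → arm 2.51 m, τ = 460.6 × 2.51 = 1156 N·m counterclockwise.
Net moment of the loads = 1834 N·m counterclockwise.
The upward force F acts at the left end, arm 3 m, giving F × 3 clockwise.
Στ = 0 ⇒ F × 3 = 1834 ⇒ F = 1834 / 3 = 611 N.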